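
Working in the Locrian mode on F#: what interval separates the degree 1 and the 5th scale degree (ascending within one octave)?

F# locrian: F# G A B C D E.
That puts F# below C.
5 letter names make it a fifth; at 6 semitones (a half step narrower than perfect) the quality is diminished.

diminished 5th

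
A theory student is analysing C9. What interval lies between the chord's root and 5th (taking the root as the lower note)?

Spelling the chord: C E G Bb D.
That puts C below G.
Counting 5 letters and 7 half steps from C gives a perfect fifth.

perfect fifth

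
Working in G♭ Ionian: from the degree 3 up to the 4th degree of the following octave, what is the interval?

The scale runs G♭ A♭ B♭ C♭ D♭ E♭ F.
The degree 3 is B♭ and the degree 4 (up an octave) is C♭.
From B♭ to C♭: 13 semitones over a ninth = minor.

minor ninth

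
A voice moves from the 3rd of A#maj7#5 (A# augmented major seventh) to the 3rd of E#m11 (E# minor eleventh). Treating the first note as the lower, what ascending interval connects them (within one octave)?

diminished fifth

A#maj7#5 (A# augmented major seventh) has C## as its 3rd, and E#m11 (E# minor eleventh) has G# as its 3rd.
From C## to G#: 6 semitones over a fifth = diminished.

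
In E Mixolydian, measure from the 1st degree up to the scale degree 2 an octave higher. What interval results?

The scale runs E F# G# A B C# D.
That puts E below F#.
From E to F# is 14 semitones, exactly the major ninth.

M9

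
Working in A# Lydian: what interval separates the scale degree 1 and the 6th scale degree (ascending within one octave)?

The scale runs A# B# C## D## E# F## G##.
Scale degree 1 = A#; degree 6 = F##.
From A# to F## is 9 semitones, exactly the major sixth.

M6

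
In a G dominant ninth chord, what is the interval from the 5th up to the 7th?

Spelling the chord: G B D F A.
So we need the interval from D up to F.
D up to F is 3 semitones, a half step narrower than a major third, so the interval is minor.

m3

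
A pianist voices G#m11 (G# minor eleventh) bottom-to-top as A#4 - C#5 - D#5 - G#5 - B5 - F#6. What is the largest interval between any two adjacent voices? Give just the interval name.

perfect fifth

Adjacent intervals: A#4→C#5 = minor third; C#5→D#5 = major second; D#5→G#5 = perfect fourth; G#5→B5 = minor third; B5→F#6 = perfect fifth.
The largest is B5 to F#6, a perfect fifth (7 semitones).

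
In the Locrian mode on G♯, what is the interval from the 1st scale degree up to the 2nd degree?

The scale runs G♯ A B C♯ D E F♯.
So we need the interval from G♯ up to A.
From G♯ to A: 1 semitone over a second = minor.

minor second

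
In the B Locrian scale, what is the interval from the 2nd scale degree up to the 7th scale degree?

M6

The scale runs B C D E F G A.
The 2nd scale degree is C and the scale degree 7 is A.
C up to A spans 6 letter names and 9 semitones — a major sixth.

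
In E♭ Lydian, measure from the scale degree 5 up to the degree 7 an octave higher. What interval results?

major 10th

The scale runs E♭ F G A B♭ C D.
That puts B♭ below D.
B♭ up to D spans 10 letter names and 16 semitones — a major tenth.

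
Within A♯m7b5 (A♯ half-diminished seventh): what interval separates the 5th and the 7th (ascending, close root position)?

A♯ø7 is spelled A♯ C♯ E G♯.
That puts E below G♯.
Counting 3 letters and 4 half steps from E gives a major third.

major third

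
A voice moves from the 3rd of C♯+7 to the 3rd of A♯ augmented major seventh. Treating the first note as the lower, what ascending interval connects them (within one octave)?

M6

The 3rd of C♯+7 is E♯; the 3rd of A♯ augmented major seventh is C𝄪.
From E♯ to C𝄪 is 9 semitones, exactly the major sixth.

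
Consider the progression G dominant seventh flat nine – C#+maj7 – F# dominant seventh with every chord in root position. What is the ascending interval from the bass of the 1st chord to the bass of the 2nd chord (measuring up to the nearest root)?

The roots are G and C#.
From G to C#: 6 semitones over a fourth = augmented.

augmented 4th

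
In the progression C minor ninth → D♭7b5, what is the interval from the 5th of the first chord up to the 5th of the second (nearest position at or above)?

The 5th of C minor ninth is G; the 5th of D♭7b5 is A𝄫.
From G to A𝄫: 0 semitones over a second = diminished.

diminished second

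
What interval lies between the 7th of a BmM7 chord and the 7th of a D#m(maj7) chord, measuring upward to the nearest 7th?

major 3rd

BmM7 has A# as its 7th, and D#m(maj7) has C## as its 7th.
A# up to C## spans 3 letter names and 4 semitones — a major third.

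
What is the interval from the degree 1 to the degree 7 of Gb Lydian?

major seventh

Gb lydian: Gb Ab Bb C Db Eb F.
That puts Gb below F.
From Gb to F is 11 semitones, exactly the major seventh.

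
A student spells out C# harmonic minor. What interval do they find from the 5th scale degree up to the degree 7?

C# harmonic minor: C# D# E F# G# A B#.
So we need the interval from G# up to B#.
G# up to B# spans 3 letter names and 4 semitones — a major third.

major 3rd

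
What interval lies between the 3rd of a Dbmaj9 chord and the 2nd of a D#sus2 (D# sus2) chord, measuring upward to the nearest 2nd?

augmented 7th

The 3rd of Dbmaj9 is F; the 2nd of D#sus2 (D# sus2) is E#.
F up to E# is 12 semitones, a half step wider than a major seventh, so the interval is augmented.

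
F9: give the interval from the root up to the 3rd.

major third

F9 is spelled F A C Eb G.
That puts F below A.
F up to A spans 3 letter names and 4 semitones — a major third.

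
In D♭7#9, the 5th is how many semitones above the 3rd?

Spelling the chord: D♭–F–A♭–C♭–E.
F to A♭ is a minor third: 3 semitones.

3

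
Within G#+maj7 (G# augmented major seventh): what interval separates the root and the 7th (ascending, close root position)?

G#maj7#5: G#–B#–D##–F##.
So we need the interval from G# up to F##.
From G# to F## is 11 semitones, exactly the major seventh.

major 7th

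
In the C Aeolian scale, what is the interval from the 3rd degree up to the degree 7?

perfect 5th

Spelling the C Aeolian scale: C D Eb F G Ab Bb.
The 3rd degree is Eb and the 7th degree is Bb.
Counting 5 letters and 7 half steps from Eb gives a perfect fifth.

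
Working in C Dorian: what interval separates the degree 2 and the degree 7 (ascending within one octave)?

minor sixth

The scale runs C D Eb F G A Bb.
Degree 2 = D; scale degree 7 = Bb.
D up to Bb is 8 semitones, a half step narrower than a major sixth, so the interval is minor.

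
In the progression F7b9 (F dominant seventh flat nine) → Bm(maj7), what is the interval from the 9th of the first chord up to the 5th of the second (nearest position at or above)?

F7b9 (F dominant seventh flat nine) has G♭ as its 9th, and Bm(maj7) has F♯ as its 5th.
7 letter names make it a seventh; at 12 semitones (a half step wider than major) the quality is augmented.

augmented seventh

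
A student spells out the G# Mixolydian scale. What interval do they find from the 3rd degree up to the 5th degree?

m3

G# mixolydian: G# A# B# C# D# E# F#.
That puts B# below D#.
From B# to D#: 3 semitones over a third = minor.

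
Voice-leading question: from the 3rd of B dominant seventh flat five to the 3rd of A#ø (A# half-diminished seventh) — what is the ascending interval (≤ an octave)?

B dominant seventh flat five has D# as its 3rd, and A#ø (A# half-diminished seventh) has C# as its 3rd.
From D# to C#: 10 semitones over a seventh = minor.

minor seventh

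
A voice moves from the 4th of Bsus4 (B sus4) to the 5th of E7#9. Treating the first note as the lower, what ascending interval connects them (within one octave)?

The 4th of Bsus4 (B sus4) is E; the 5th of E7#9 is B.
From E to B is 7 semitones, exactly the perfect fifth.

perfect fifth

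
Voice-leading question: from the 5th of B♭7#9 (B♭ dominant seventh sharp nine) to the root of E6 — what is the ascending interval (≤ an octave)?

major 7th

B♭7#9 (B♭ dominant seventh sharp nine) has F as its 5th, and E6 has E as its root.
From F to E is 11 semitones, exactly the major seventh.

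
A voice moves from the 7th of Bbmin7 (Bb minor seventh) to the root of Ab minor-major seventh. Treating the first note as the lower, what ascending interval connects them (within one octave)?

perfect unison

Bbmin7 (Bb minor seventh) has Ab as its 7th, and Ab minor-major seventh has Ab as its root.
From Ab to Ab is 0 semitones, exactly the perfect unison.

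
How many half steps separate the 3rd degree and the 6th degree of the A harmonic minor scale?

5

The scale is A B C D E F G#.
C up to F is a perfect fourth — 5 semitones.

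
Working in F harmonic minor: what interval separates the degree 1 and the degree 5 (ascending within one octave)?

Spelling F harmonic minor: F G A♭ B♭ C D♭ E.
The degree 1 is F and the scale degree 5 is C.
From F to C is 7 semitones, exactly the perfect fifth.

perfect fifth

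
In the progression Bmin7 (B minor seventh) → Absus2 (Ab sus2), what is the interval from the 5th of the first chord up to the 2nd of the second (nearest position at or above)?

diminished 4th

Bmin7 (B minor seventh) has F# as its 5th, and Absus2 (Ab sus2) has Bb as its 2nd.
From F# to Bb: 4 semitones over a fourth = diminished.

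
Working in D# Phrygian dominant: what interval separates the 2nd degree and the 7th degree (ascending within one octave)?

D# phrygian dominant: D# E F## G# A# B C#.
2nd degree = E; 7th degree = C#.
From E to C# is 9 semitones, exactly the major sixth.

M6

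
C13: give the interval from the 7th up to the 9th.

major third

C13 is spelled C-E-G-Bb-D-A.
So we need the interval from Bb up to D.
Counting 3 letters and 4 half steps from Bb gives a major third.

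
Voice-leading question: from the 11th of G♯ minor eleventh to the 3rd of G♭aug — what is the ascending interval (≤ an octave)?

d7

The 11th of G♯ minor eleventh is C♯; the 3rd of G♭aug is B♭.
7 letter names make it a seventh; at 9 semitones (a whole step narrower than major) the quality is diminished.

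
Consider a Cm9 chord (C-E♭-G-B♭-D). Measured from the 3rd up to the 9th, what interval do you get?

The 3rd is E♭ and the 9th is D.
Counting 7 letters and 11 half steps from E♭ gives a major seventh.

major seventh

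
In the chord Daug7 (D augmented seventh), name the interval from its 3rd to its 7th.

The chord tones of D7#5 (D augmented seventh) are D–F#–A#–C.
The 3rd is F# and the 7th is C.
5 letter names make it a fifth; at 6 semitones (a half step narrower than perfect) the quality is diminished.

d5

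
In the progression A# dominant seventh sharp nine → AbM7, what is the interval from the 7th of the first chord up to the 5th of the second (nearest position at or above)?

A# dominant seventh sharp nine has G# as its 7th, and AbM7 has Eb as its 5th.
From G# to Eb: 7 semitones over a sixth = diminished.

diminished sixth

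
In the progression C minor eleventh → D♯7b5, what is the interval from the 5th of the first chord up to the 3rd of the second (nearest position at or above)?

The 5th of C minor eleventh is G; the 3rd of D♯7b5 is F𝄪.
7 letter names make it a seventh; at 12 semitones (a half step wider than major) the quality is augmented.

augmented seventh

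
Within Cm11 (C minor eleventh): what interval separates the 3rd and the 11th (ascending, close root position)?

Spelling the chord: C E♭ G B♭ D F.
The 3rd is E♭ and the 11th is F.
E♭ up to F spans 9 letter names and 14 semitones — a major ninth.

major 9th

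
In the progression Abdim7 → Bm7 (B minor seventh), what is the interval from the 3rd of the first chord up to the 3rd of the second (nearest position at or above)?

Abdim7 has Cb as its 3rd, and Bm7 (B minor seventh) has D as its 3rd.
2 letter names make it a second; at 3 semitones (a half step wider than major) the quality is augmented.

augmented second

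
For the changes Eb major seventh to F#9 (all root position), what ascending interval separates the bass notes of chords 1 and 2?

augmented second

The roots are Eb and F#.
2 letter names make it a second; at 3 semitones (a half step wider than major) the quality is augmented.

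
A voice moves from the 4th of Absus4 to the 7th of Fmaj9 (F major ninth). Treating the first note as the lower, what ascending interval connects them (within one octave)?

augmented second

Absus4 has Db as its 4th, and Fmaj9 (F major ninth) has E as its 7th.
Db up to E is 3 semitones, a half step wider than a major second, so the interval is augmented.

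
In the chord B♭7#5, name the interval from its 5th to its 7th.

d3

The chord tones of B♭7#5 (B♭ augmented seventh) are B♭ D F♯ A♭.
That puts F♯ below A♭.
3 letter names make it a third; at 2 semitones (a whole step narrower than major) the quality is diminished.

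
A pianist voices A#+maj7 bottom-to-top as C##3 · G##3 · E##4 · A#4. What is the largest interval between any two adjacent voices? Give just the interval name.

Adjacent intervals: C##3→G##3 = perfect fifth; G##3→E##4 = major sixth; E##4→A#4 = diminished fourth.
The largest is G##3 to E##4, a major sixth (9 semitones).

major sixth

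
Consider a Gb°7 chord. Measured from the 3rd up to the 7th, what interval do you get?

Gb diminished seventh is spelled Gb, Bbb, Dbb, Fbb.
So we need the interval from Bbb up to Fbb.
From Bbb to Fbb: 6 semitones over a fifth = diminished.

d5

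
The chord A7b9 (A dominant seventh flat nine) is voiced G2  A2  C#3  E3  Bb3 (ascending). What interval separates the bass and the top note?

The outer voices are G2 and Bb3.
10 letter names make it a tenth; at 15 semitones (a half step narrower than major) the quality is minor.

minor tenth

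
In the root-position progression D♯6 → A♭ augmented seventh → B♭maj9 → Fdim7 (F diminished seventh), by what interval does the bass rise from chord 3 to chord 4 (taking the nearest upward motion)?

The roots are B♭ and F.
B♭ up to F spans 5 letter names and 7 semitones — a perfect fifth.

perfect 5th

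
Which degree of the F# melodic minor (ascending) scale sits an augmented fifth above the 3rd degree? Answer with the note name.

The scale is F# G# A B C# D# E#.
The 3rd degree is A; an augmented fifth above that is E# — scale degree 7.

E#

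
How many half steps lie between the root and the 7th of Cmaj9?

11

The chord tones of Cmaj9 are C–E–G–B–D.
C to B is a major seventh: 11 semitones.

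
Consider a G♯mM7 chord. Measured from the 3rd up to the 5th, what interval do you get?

G♯mM7 is spelled G♯-B-D♯-F𝄪.
That puts B below D♯.
Counting 3 letters and 4 half steps from B gives a major third.

major 3rd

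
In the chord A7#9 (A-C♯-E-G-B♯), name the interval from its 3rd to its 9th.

3rd = C♯; 9th = B♯.
From C♯ to B♯ is 11 semitones, exactly the major seventh.

major seventh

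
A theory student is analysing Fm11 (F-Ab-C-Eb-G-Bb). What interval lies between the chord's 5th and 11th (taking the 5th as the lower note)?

5th = C; 11th = Bb.
C up to Bb is 10 semitones, a half step narrower than a major seventh, so the interval is minor.

minor seventh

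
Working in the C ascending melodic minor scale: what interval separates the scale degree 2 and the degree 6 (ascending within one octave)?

Spelling the C ascending melodic minor scale: C D Eb F G A B.
Scale degree 2 = D; degree 6 = A.
From D to A is 7 semitones, exactly the perfect fifth.

perfect fifth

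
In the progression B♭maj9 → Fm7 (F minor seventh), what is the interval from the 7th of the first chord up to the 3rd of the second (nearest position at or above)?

diminished octave

B♭maj9 has A as its 7th, and Fm7 (F minor seventh) has A♭ as its 3rd.
From A to A♭: 11 semitones over an octave = diminished.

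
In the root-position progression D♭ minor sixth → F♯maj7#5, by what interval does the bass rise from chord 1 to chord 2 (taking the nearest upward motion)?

augmented third

The roots are D♭ and F♯.
From D♭ to F♯: 5 semitones over a third = augmented.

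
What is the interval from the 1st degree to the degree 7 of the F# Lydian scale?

F# lydian: F# G# A# B# C# D# E#.
The 1st degree is F# and the degree 7 is E#.
F# up to E# spans 7 letter names and 11 semitones — a major seventh.

major seventh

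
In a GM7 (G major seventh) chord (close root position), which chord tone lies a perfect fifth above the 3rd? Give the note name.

F#

GM7 (G major seventh) is spelled G–B–D–F♯.
The 3rd is B. A perfect fifth above B is F♯.
F♯ is the chord's 7th.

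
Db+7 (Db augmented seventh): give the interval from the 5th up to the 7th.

The chord tones of Dbaug7 are Db-F-A-Cb.
5th = A; 7th = Cb.
3 letter names make it a third; at 2 semitones (a whole step narrower than major) the quality is diminished.

d3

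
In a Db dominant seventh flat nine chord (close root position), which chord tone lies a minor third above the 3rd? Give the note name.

Ab

The chord tones of Db7b9 (Db dominant seventh flat nine) are Db, F, Ab, Cb, Ebb.
The 3rd is F. A minor third above F is Ab.
Ab is the chord's 5th.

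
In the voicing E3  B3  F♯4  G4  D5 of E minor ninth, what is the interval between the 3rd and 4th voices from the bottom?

Those voices are F♯4 and G4.
F♯ up to G is 1 semitone, a half step narrower than a major second, so the interval is minor.

minor second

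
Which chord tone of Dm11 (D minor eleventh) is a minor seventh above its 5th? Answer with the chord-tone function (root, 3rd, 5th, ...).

D minor eleventh is spelled D–F–A–C–E–G.
The 5th is A. A minor seventh above A is G.
G is the chord's 11th.

11th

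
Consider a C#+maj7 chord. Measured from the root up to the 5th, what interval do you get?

augmented fifth

Spelling the chord: C#-E#-G##-B#.
Root = C#; 5th = G##.
From C# to G##: 8 semitones over a fifth = augmented.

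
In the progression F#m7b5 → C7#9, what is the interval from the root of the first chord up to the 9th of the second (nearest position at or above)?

The root of F#m7b5 is F#; the 9th of C7#9 is D#.
F# up to D# spans 6 letter names and 9 semitones — a major sixth.

M6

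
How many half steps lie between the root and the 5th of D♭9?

7

D♭9 is spelled D♭-F-A♭-C♭-E♭.
D♭ to A♭ is a perfect fifth: 7 semitones.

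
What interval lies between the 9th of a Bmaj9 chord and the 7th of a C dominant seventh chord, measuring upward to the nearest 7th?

d7

Bmaj9 has C# as its 9th, and C dominant seventh has Bb as its 7th.
7 letter names make it a seventh; at 9 semitones (a whole step narrower than major) the quality is diminished.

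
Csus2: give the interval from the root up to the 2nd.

major second

Csus2 is spelled C D G.
So we need the interval from C up to D.
Counting 2 letters and 2 half steps from C gives a major second.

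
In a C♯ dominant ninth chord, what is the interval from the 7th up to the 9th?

M3

C♯9 (C♯ dominant ninth): C♯ E♯ G♯ B D♯.
The 7th is B and the 9th is D♯.
Counting 3 letters and 4 half steps from B gives a major third.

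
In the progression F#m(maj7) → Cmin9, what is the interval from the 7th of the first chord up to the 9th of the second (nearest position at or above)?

diminished seventh

F#m(maj7) has E# as its 7th, and Cmin9 has D as its 9th.
7 letter names make it a seventh; at 9 semitones (a whole step narrower than major) the quality is diminished.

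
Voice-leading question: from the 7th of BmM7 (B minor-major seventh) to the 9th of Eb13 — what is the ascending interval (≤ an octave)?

diminished 6th

BmM7 (B minor-major seventh) has A# as its 7th, and Eb13 has F as its 9th.
6 letter names make it a sixth; at 7 semitones (a whole step narrower than major) the quality is diminished.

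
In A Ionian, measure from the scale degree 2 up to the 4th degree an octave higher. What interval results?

minor tenth

The scale runs A B C# D E F# G#.
The scale degree 2 is B and the scale degree 4 (up an octave) is D.
From B to D: 15 semitones over a tenth = minor.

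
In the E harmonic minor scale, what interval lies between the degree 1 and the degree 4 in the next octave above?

perfect eleventh

E harmonic minor: E F# G A B C D#.
Degree 1 = E; 4th scale degree (up an octave) = A.
Counting 11 letters and 17 half steps from E gives a perfect eleventh.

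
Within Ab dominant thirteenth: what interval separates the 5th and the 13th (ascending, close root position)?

Spelling the chord: Ab–C–Eb–Gb–Bb–F.
That puts Eb below F.
Eb up to F spans 9 letter names and 14 semitones — a major ninth.

major ninth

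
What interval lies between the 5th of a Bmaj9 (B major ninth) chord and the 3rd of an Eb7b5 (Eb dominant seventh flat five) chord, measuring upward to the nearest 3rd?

minor 2nd

Bmaj9 (B major ninth) has F# as its 5th, and Eb7b5 (Eb dominant seventh flat five) has G as its 3rd.
From F# to G: 1 semitone over a second = minor.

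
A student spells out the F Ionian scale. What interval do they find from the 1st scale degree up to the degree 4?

perfect 4th

Spelling the F Ionian scale: F G A Bb C D E.
So we need the interval from F up to Bb.
From F to Bb is 5 semitones, exactly the perfect fourth.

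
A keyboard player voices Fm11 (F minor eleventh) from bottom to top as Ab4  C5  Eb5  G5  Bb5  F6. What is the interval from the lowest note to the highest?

M13

The outer voices are Ab4 and F6.
Counting 13 letters and 21 half steps from Ab gives a major thirteenth.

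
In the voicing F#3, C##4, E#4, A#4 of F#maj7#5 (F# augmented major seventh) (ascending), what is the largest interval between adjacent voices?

Adjacent intervals: F#3→C##4 = augmented fifth; C##4→E#4 = minor third; E#4→A#4 = perfect fourth.
The largest is F#3 to C##4, an augmented fifth (8 semitones).

augmented fifth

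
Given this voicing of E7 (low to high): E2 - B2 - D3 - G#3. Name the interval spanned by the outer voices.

major tenth

The outer voices are E2 and G#3.
E up to G# spans 10 letter names and 16 semitones — a major tenth.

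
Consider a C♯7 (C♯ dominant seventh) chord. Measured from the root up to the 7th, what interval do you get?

minor 7th

Spelling the chord: C♯, E♯, G♯, B.
Root = C♯; 7th = B.
C♯ up to B is 10 semitones, a half step narrower than a major seventh, so the interval is minor.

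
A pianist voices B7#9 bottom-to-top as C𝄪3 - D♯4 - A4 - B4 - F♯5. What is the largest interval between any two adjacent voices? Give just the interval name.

minor ninth

Adjacent intervals: C𝄪3→D♯4 = minor ninth; D♯4→A4 = diminished fifth; A4→B4 = major second; B4→F♯5 = perfect fifth.
The largest is C𝄪3 to D♯4, a minor ninth (13 semitones).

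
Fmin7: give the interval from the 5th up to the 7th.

m3

F-7 (F minor seventh) is spelled F, Ab, C, Eb.
That puts C below Eb.
3 letter names make it a third; at 3 semitones (a half step narrower than major) the quality is minor.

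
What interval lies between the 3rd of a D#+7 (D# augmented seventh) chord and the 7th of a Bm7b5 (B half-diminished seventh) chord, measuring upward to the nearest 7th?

D#+7 (D# augmented seventh) has F## as its 3rd, and Bm7b5 (B half-diminished seventh) has A as its 7th.
F## up to A is 2 semitones, a whole step narrower than a major third, so the interval is diminished.

diminished third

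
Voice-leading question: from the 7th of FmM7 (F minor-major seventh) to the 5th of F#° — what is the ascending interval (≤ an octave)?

minor sixth

The 7th of FmM7 (F minor-major seventh) is E; the 5th of F#° is C.
From E to C: 8 semitones over a sixth = minor.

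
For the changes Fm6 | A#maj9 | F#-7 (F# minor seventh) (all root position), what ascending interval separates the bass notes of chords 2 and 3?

The roots are A# and F#.
6 letter names make it a sixth; at 8 semitones (a half step narrower than major) the quality is minor.

minor 6th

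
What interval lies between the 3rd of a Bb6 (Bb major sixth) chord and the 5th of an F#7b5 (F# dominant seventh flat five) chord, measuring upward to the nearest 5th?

minor seventh

The 3rd of Bb6 (Bb major sixth) is D; the 5th of F#7b5 (F# dominant seventh flat five) is C.
From D to C: 10 semitones over a seventh = minor.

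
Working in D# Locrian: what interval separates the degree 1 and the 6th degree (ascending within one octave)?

D# locrian: D# E F# G# A B C#.
Degree 1 = D#; degree 6 = B.
6 letter names make it a sixth; at 8 semitones (a half step narrower than major) the quality is minor.

minor sixth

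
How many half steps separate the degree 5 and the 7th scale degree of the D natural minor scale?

The scale is D E F G A B♭ C.
A up to C is a minor third — 3 semitones.

3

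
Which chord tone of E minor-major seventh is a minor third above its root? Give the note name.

G

The chord tones of Em(maj7) are E-G-B-D#.
The root is E. A minor third above E is G.
G is the chord's 3rd.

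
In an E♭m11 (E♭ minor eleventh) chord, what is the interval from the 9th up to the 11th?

The chord tones of E♭m11 are E♭-G♭-B♭-D♭-F-A♭.
9th = F; 11th = A♭.
F up to A♭ is 3 semitones, a half step narrower than a major third, so the interval is minor.

minor 3rd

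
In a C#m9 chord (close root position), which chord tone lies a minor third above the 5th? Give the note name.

C#m9 is spelled C#–E–G#–B–D#.
The 5th is G#. A minor third above G# is B.
B is the chord's 7th.

B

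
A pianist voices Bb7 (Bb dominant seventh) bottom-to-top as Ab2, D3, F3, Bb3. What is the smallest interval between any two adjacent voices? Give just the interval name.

minor 3rd

Adjacent intervals: Ab2→D3 = augmented fourth; D3→F3 = minor third; F3→Bb3 = perfect fourth.
The smallest is D3 to F3, a minor third (3 semitones).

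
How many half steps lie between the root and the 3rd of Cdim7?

The chord tones of C diminished seventh are C–E♭–G♭–B𝄫.
C to E♭ is a minor third: 3 semitones.

3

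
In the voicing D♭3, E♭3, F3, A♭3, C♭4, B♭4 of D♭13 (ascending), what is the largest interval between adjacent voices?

Adjacent intervals: D♭3→E♭3 = major second; E♭3→F3 = major second; F3→A♭3 = minor third; A♭3→C♭4 = minor third; C♭4→B♭4 = major seventh.
The largest is C♭4 to B♭4, a major seventh (11 semitones).

major 7th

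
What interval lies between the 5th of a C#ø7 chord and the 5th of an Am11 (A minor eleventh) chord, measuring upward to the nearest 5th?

M6

The 5th of C#ø7 is G; the 5th of Am11 (A minor eleventh) is E.
Counting 6 letters and 9 half steps from G gives a major sixth.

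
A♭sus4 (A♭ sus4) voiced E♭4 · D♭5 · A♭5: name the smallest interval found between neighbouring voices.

Adjacent intervals: E♭4→D♭5 = minor seventh; D♭5→A♭5 = perfect fifth.
The smallest is D♭5 to A♭5, a perfect fifth (7 semitones).

perfect 5th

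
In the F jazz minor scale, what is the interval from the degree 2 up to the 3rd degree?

minor second

Spelling the F jazz minor scale: F G Ab Bb C D E.
So we need the interval from G up to Ab.
From G to Ab: 1 semitone over a second = minor.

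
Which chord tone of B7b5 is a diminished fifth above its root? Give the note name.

The chord tones of B7b5 are B, D♯, F, A.
The root is B. A diminished fifth above B is F.
F is the chord's 5th.

F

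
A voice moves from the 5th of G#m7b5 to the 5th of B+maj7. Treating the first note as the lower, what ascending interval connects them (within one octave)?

G#m7b5 has D as its 5th, and B+maj7 has F## as its 5th.
From D to F##: 5 semitones over a third = augmented.

augmented third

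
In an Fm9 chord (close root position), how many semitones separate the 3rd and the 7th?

Spelling the chord: F–A♭–C–E♭–G.
A♭ to E♭ is a perfect fifth: 7 semitones.

7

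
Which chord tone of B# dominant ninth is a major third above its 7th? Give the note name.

B#9 (B# dominant ninth) is spelled B#-D##-F##-A#-C##.
The 7th is A#. A major third above A# is C##.
C## is the chord's 9th.

C##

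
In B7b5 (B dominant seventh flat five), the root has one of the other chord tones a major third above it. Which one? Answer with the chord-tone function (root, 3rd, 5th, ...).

3rd

B dominant seventh flat five is spelled B–D♯–F–A.
The root is B. A major third above B is D♯.
D♯ is the chord's 3rd.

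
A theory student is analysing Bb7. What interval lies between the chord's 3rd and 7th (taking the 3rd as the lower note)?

diminished fifth

The chord tones of Bb7 are Bb, D, F, Ab.
That puts D below Ab.
D up to Ab is 6 semitones, a half step narrower than a perfect fifth, so the interval is diminished.
This 3–7 tritone is the characteristic tension at the heart of the dominant sound.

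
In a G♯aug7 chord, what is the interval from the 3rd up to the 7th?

diminished 5th

The chord tones of G♯ augmented seventh are G♯, B♯, D𝄪, F♯.
That puts B♯ below F♯.
5 letter names make it a fifth; at 6 semitones (a half step narrower than perfect) the quality is diminished.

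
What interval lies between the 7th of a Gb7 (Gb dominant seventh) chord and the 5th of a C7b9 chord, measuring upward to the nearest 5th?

Gb7 (Gb dominant seventh) has Fb as its 7th, and C7b9 has G as its 5th.
From Fb to G: 3 semitones over a second = augmented.

augmented second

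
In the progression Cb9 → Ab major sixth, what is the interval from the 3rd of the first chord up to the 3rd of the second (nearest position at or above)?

major 6th

The 3rd of Cb9 is Eb; the 3rd of Ab major sixth is C.
From Eb to C is 9 semitones, exactly the major sixth.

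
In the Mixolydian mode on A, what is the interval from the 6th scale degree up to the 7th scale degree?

minor 2nd

The scale runs A B C# D E F# G.
6th scale degree = F#; 7th degree = G.
2 letter names make it a second; at 1 semitone (a half step narrower than major) the quality is minor.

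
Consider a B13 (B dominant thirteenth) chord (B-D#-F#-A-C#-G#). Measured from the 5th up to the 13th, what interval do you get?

So we need the interval from F# up to G#.
From F# to G# is 14 semitones, exactly the major ninth.

major 9th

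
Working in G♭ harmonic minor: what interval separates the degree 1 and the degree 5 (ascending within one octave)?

perfect fifth

Spelling G♭ harmonic minor: G♭ A♭ B𝄫 C♭ D♭ E𝄫 F.
That puts G♭ below D♭.
Counting 5 letters and 7 half steps from G♭ gives a perfect fifth.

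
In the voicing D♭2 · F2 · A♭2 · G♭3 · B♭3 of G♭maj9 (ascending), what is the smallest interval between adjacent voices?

minor third

Adjacent intervals: D♭2→F2 = major third; F2→A♭2 = minor third; A♭2→G♭3 = minor seventh; G♭3→B♭3 = major third.
The smallest is F2 to A♭2, a minor third (3 semitones).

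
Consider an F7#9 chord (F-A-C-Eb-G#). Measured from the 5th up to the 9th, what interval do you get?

So we need the interval from C up to G#.
From C to G#: 8 semitones over a fifth = augmented.

augmented fifth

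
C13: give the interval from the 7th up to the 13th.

M7

C dominant thirteenth is spelled C E G Bb D A.
So we need the interval from Bb up to A.
Counting 7 letters and 11 half steps from Bb gives a major seventh.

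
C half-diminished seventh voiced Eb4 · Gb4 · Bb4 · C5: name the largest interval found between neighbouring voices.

Adjacent intervals: Eb4→Gb4 = minor third; Gb4→Bb4 = major third; Bb4→C5 = major second.
The largest is Gb4 to Bb4, a major third (4 semitones).

major third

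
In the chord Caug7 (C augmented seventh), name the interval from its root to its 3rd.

Spelling the chord: C–E–G♯–B♭.
That puts C below E.
From C to E is 4 semitones, exactly the major third.

major 3rd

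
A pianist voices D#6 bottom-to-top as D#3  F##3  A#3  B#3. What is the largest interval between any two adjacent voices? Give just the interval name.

major 3rd

Adjacent intervals: D#3→F##3 = major third; F##3→A#3 = minor third; A#3→B#3 = major second.
The largest is D#3 to F##3, a major third (4 semitones).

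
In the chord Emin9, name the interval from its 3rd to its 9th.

Spelling the chord: E-G-B-D-F#.
3rd = G; 9th = F#.
Counting 7 letters and 11 half steps from G gives a major seventh.

M7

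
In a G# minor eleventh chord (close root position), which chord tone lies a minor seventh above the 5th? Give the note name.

The chord tones of G#m11 are G#–B–D#–F#–A#–C#.
The 5th is D#. A minor seventh above D# is C#.
C# is the chord's 11th.

C#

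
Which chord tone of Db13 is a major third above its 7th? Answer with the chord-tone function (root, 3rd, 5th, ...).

Spelling the chord: Db F Ab Cb Eb Bb.
The 7th is Cb. A major third above Cb is Eb.
Eb is the chord's 9th.

9th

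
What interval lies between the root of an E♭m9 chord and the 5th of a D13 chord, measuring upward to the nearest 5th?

augmented fourth

E♭m9 has E♭ as its root, and D13 has A as its 5th.
E♭ up to A is 6 semitones, a half step wider than a perfect fourth, so the interval is augmented.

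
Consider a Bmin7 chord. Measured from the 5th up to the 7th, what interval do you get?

Spelling the chord: B–D–F♯–A.
So we need the interval from F♯ up to A.
From F♯ to A: 3 semitones over a third = minor.

minor 3rd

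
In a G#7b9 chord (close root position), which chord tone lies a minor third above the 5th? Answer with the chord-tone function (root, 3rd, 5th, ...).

7th

Spelling the chord: G#–B#–D#–F#–A.
The 5th is D#. A minor third above D# is F#.
F# is the chord's 7th.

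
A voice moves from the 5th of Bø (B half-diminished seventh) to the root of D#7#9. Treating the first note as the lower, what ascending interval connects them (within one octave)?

augmented sixth

Bø (B half-diminished seventh) has F as its 5th, and D#7#9 has D# as its root.
F up to D# is 10 semitones, a half step wider than a major sixth, so the interval is augmented.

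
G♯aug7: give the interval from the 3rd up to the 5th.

G♯+7: G♯, B♯, D𝄪, F♯.
The 3rd is B♯ and the 5th is D𝄪.
B♯ up to D𝄪 spans 3 letter names and 4 semitones — a major third.

major third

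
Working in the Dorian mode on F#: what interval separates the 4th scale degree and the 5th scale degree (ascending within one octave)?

The scale runs F# G# A B C# D# E.
4th scale degree = B; 5th degree = C#.
B up to C# spans 2 letter names and 2 semitones — a major second.

major second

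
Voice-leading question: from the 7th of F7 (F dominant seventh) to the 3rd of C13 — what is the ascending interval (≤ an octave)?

F7 (F dominant seventh) has Eb as its 7th, and C13 has E as its 3rd.
Eb up to E is 1 semitone, a half step wider than a perfect unison, so the interval is augmented.

augmented 1st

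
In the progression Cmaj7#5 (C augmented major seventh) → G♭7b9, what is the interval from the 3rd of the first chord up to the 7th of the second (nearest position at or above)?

diminished second

Cmaj7#5 (C augmented major seventh) has E as its 3rd, and G♭7b9 has F♭ as its 7th.
E up to F♭ is 0 semitones, a whole step narrower than a major second, so the interval is diminished.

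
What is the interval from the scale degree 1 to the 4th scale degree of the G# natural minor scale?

G# natural minor: G# A# B C# D# E F#.
So we need the interval from G# up to C#.
G# up to C# spans 4 letter names and 5 semitones — a perfect fourth.

perfect fourth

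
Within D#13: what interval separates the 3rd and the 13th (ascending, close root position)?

D#13: D#–F##–A#–C#–E#–B#.
That puts F## below B#.
F## up to B# spans 11 letter names and 17 semitones — a perfect eleventh.

perfect 11th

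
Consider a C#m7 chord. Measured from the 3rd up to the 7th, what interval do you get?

C#-7 is spelled C#–E–G#–B.
So we need the interval from E up to B.
E up to B spans 5 letter names and 7 semitones — a perfect fifth.

perfect fifth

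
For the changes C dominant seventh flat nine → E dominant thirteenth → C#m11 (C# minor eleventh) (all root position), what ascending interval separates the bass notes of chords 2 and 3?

major sixth

The roots are E and C#.
E up to C# spans 6 letter names and 9 semitones — a major sixth.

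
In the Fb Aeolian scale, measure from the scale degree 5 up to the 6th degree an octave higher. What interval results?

minor ninth

Fb natural minor: Fb Gb Abb Bbb Cb Dbb Ebb.
That puts Cb below Dbb.
9 letter names make it a ninth; at 13 semitones (a half step narrower than major) the quality is minor.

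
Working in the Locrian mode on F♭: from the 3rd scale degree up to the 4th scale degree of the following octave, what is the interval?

M9

Spelling the Locrian mode on F♭: F♭ G𝄫 A𝄫 B𝄫 C𝄫 D𝄫 E𝄫.
3rd scale degree = A𝄫; 4th degree (up an octave) = B𝄫.
A𝄫 up to B𝄫 spans 9 letter names and 14 semitones — a major ninth.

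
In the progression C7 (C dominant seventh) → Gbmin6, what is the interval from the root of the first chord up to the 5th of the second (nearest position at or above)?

minor second

The root of C7 (C dominant seventh) is C; the 5th of Gbmin6 is Db.
From C to Db: 1 semitone over a second = minor.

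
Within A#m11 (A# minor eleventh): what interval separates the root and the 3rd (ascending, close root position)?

minor third

A#m11 (A# minor eleventh) is spelled A#–C#–E#–G#–B#–D#.
The root is A# and the 3rd is C#.
A# up to C# is 3 semitones, a half step narrower than a major third, so the interval is minor.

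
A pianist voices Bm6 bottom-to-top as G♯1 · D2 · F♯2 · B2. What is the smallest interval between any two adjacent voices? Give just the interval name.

major 3rd

Adjacent intervals: G♯1→D2 = diminished fifth; D2→F♯2 = major third; F♯2→B2 = perfect fourth.
The smallest is D2 to F♯2, a major third (4 semitones).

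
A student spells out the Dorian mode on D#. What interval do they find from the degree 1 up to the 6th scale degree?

M6

D# dorian: D# E# F# G# A# B# C#.
The degree 1 is D# and the 6th degree is B#.
Counting 6 letters and 9 half steps from D# gives a major sixth.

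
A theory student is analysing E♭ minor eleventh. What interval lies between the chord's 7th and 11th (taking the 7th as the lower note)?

P5

E♭m11 (E♭ minor eleventh): E♭ G♭ B♭ D♭ F A♭.
That puts D♭ below A♭.
D♭ up to A♭ spans 5 letter names and 7 semitones — a perfect fifth.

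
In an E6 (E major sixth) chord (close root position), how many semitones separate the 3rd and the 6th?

E6 is spelled E–G#–B–C#.
G# to C# is a perfect fourth: 5 semitones.

5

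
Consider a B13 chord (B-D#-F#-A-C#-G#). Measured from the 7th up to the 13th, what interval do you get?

That puts A below G#.
From A to G# is 11 semitones, exactly the major seventh.

major 7th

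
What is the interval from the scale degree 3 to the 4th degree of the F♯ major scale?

The scale runs F♯ G♯ A♯ B C♯ D♯ E♯.
The scale degree 3 is A♯ and the degree 4 is B.
A♯ up to B is 1 semitone, a half step narrower than a major second, so the interval is minor.

minor second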